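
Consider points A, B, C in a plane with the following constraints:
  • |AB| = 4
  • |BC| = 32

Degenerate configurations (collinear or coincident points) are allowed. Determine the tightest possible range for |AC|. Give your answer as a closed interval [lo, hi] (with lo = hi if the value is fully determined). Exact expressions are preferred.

|AC| ∈ [28, 36]  (≈ [28.0000, 36.0000])

|AB| ∈ {4}
|BC| ∈ {32}
|AC| ∈ [28, 36]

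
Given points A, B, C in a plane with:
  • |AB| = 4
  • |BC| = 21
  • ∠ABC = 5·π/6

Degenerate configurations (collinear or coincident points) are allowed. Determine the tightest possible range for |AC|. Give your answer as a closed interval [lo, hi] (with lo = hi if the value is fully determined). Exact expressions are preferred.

|AC| = √(84·√(3) + 457)  (≈ 24.5457)

|AB| ∈ {4}
|BC| ∈ {21}
|AC| ∈ {√(84·√(3) + 457)}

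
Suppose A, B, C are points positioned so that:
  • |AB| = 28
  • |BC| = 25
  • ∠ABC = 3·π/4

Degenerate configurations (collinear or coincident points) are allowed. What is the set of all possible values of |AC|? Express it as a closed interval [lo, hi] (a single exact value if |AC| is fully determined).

|AC| = √(700·√(2) + 1409)  (≈ 48.9791)

|AB| ∈ {28}
|BC| ∈ {25}
|AC| ∈ {√(700·√(2) + 1409)}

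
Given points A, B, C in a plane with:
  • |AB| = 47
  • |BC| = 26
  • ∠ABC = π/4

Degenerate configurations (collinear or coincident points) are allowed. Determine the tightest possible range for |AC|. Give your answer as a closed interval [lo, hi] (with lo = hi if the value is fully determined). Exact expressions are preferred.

|AB| ∈ {47}
|BC| ∈ {26}
|AC| ∈ {√(2885 - 1222·√(2))}

|AC| = √(2885 - 1222·√(2))  (≈ 34.0122)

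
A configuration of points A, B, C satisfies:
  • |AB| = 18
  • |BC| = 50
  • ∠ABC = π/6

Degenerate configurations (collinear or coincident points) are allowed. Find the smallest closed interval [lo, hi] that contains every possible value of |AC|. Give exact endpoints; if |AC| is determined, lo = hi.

|AC| = 2·√(706 - 225·√(3))  (≈ 35.5690)

|AB| ∈ {18}
|BC| ∈ {50}
|AC| ∈ {2·√(706 - 225·√(3))}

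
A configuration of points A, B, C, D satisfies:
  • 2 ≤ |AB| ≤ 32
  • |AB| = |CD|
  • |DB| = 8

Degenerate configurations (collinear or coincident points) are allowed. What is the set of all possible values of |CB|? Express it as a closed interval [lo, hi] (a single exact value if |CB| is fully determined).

|CB| ∈ [0, 40]  (≈ [0.0000, 40.0000])

|AB| ∈ [2, 32]
|BD| ∈ {8}
|CD| ∈ [2, 32]
|AD| ∈ [0, 40]
|BC| ∈ [0, 40]
|AC| ∈ [0, 72]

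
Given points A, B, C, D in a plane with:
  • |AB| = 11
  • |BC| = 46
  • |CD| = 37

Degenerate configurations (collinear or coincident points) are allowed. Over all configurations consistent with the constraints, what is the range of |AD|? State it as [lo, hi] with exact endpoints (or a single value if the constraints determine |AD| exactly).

|AD| ∈ [0, 94]  (≈ [0.0000, 94.0000])

|AB| ∈ {11}
|BC| ∈ {46}
|CD| ∈ {37}
|AC| ∈ [35, 57]
|BD| ∈ [9, 83]
|AD| ∈ [0, 94]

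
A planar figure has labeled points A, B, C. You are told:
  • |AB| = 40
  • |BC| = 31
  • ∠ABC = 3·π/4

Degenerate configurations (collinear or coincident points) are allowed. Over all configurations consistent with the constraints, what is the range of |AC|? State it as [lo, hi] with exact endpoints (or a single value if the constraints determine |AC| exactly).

|AB| ∈ {40}
|BC| ∈ {31}
|AC| ∈ {√(1240·√(2) + 2561)}

|AC| = √(1240·√(2) + 2561)  (≈ 65.6858)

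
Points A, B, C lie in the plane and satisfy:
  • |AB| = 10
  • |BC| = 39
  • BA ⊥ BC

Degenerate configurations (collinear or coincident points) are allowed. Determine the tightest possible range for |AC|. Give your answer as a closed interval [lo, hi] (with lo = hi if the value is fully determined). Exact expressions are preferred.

|AB| ∈ {10}
|BC| ∈ {39}
|AC| ∈ {√(1621)}

|AC| = √(1621)  (≈ 40.2616)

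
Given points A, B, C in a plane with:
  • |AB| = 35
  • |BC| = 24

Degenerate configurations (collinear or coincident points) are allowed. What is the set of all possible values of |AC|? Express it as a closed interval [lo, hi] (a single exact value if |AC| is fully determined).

|AB| ∈ {35}
|BC| ∈ {24}
|AC| ∈ [11, 59]

|AC| ∈ [11, 59]  (≈ [11.0000, 59.0000])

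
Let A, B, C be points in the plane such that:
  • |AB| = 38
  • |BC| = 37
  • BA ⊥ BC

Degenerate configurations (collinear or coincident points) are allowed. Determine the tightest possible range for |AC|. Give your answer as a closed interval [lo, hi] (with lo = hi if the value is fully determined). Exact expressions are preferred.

|AB| ∈ {38}
|BC| ∈ {37}
|AC| ∈ {√(2813)}

|AC| = √(2813)  (≈ 53.0377)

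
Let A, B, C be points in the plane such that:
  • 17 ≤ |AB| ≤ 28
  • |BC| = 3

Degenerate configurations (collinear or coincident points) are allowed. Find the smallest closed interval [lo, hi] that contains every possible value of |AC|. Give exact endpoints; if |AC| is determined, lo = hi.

|AB| ∈ [17, 28]
|BC| ∈ {3}
|AC| ∈ [14, 31]

|AC| ∈ [14, 31]  (≈ [14.0000, 31.0000])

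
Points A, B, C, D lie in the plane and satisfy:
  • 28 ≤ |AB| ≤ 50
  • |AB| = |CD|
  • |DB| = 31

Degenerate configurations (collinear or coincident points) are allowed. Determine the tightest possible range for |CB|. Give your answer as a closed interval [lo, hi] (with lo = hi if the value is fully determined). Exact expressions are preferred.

|CB| ∈ [0, 81]  (≈ [0.0000, 81.0000])

|AB| ∈ [28, 50]
|BD| ∈ {31}
|CD| ∈ [28, 50]
|AD| ∈ [0, 81]
|BC| ∈ [0, 81]
|AC| ∈ [0, 131]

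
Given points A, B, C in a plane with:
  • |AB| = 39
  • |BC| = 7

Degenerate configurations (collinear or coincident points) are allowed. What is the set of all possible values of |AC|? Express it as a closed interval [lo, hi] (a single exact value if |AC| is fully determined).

|AB| ∈ {39}
|BC| ∈ {7}
|AC| ∈ [32, 46]

|AC| ∈ [32, 46]  (≈ [32.0000, 46.0000])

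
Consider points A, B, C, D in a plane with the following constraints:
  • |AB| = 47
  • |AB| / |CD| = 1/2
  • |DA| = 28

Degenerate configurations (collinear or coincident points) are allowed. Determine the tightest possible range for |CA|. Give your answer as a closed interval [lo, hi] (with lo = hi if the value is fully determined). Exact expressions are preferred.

|CA| ∈ [66, 122]  (≈ [66.0000, 122.0000])

|AB| ∈ {47}
|AD| ∈ {28}
|CD| ∈ {94}
|BD| ∈ [19, 75]
|AC| ∈ [66, 122]
|BC| ∈ [19, 169]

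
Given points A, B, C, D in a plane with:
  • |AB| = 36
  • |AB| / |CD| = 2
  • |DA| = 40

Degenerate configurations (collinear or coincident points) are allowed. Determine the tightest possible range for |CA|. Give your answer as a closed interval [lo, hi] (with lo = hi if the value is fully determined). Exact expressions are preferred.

|AB| ∈ {36}
|AD| ∈ {40}
|CD| ∈ {18}
|BD| ∈ [4, 76]
|AC| ∈ [22, 58]
|BC| ∈ [0, 94]

|CA| ∈ [22, 58]  (≈ [22.0000, 58.0000])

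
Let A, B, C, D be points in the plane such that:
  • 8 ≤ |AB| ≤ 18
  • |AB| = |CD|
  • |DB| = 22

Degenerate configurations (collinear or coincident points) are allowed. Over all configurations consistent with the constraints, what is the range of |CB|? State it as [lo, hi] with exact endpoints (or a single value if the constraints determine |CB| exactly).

|CB| ∈ [4, 40]  (≈ [4.0000, 40.0000])

|AB| ∈ [8, 18]
|BD| ∈ {22}
|CD| ∈ [8, 18]
|AD| ∈ [4, 40]
|BC| ∈ [4, 40]
|AC| ∈ [0, 58]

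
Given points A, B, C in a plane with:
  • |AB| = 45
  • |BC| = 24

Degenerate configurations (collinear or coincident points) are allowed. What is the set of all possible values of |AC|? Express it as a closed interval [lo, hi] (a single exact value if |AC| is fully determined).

|AB| ∈ {45}
|BC| ∈ {24}
|AC| ∈ [21, 69]

|AC| ∈ [21, 69]  (≈ [21.0000, 69.0000])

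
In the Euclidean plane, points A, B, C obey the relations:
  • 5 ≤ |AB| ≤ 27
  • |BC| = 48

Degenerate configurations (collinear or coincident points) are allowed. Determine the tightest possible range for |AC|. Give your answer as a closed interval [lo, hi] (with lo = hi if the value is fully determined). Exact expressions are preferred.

|AB| ∈ [5, 27]
|BC| ∈ {48}
|AC| ∈ [21, 75]

|AC| ∈ [21, 75]  (≈ [21.0000, 75.0000])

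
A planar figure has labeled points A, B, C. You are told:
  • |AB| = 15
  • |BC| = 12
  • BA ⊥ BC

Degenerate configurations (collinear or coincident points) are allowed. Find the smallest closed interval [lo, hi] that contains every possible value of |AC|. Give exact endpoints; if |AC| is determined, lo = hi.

|AB| ∈ {15}
|BC| ∈ {12}
|AC| ∈ {3·√(41)}

|AC| = 3·√(41)  (≈ 19.2094)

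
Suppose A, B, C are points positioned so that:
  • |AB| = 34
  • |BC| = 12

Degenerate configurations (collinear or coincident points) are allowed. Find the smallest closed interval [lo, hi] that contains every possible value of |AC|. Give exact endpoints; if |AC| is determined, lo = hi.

|AB| ∈ {34}
|BC| ∈ {12}
|AC| ∈ [22, 46]

|AC| ∈ [22, 46]  (≈ [22.0000, 46.0000])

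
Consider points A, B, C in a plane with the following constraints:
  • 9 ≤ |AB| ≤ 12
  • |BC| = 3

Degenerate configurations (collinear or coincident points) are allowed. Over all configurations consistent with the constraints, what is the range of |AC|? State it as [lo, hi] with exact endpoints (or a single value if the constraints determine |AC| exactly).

|AC| ∈ [6, 15]  (≈ [6.0000, 15.0000])

|AB| ∈ [9, 12]
|BC| ∈ {3}
|AC| ∈ [6, 15]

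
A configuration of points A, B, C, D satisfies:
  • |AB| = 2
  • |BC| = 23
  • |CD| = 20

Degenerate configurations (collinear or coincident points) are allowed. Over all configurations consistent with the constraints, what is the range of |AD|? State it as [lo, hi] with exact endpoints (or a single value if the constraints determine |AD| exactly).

|AD| ∈ [1, 45]  (≈ [1.0000, 45.0000])

|AB| ∈ {2}
|BC| ∈ {23}
|CD| ∈ {20}
|AC| ∈ [21, 25]
|BD| ∈ [3, 43]
|AD| ∈ [1, 45]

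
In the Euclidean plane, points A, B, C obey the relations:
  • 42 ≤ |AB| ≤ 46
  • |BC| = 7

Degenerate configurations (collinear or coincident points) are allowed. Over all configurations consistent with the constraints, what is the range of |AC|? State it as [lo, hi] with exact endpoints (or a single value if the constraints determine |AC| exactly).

|AC| ∈ [35, 53]  (≈ [35.0000, 53.0000])

|AB| ∈ [42, 46]
|BC| ∈ {7}
|AC| ∈ [35, 53]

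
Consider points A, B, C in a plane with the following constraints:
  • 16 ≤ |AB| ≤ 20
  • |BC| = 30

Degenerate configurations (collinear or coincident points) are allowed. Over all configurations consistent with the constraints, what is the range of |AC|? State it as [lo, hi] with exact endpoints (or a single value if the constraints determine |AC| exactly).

|AC| ∈ [10, 50]  (≈ [10.0000, 50.0000])

|AB| ∈ [16, 20]
|BC| ∈ {30}
|AC| ∈ [10, 50]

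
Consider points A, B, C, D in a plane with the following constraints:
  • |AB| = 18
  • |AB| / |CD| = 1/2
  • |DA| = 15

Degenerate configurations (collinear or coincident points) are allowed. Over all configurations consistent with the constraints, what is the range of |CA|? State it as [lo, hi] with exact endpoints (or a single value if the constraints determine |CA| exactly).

|CA| ∈ [21, 51]  (≈ [21.0000, 51.0000])

|AB| ∈ {18}
|AD| ∈ {15}
|CD| ∈ {36}
|BD| ∈ [3, 33]
|AC| ∈ [21, 51]
|BC| ∈ [3, 69]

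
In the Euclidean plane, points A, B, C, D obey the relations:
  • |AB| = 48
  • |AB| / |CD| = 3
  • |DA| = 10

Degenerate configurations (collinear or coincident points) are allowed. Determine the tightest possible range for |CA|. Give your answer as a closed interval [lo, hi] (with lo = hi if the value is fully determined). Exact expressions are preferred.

|AB| ∈ {48}
|AD| ∈ {10}
|CD| ∈ {16}
|BD| ∈ [38, 58]
|AC| ∈ [6, 26]
|BC| ∈ [22, 74]

|CA| ∈ [6, 26]  (≈ [6.0000, 26.0000])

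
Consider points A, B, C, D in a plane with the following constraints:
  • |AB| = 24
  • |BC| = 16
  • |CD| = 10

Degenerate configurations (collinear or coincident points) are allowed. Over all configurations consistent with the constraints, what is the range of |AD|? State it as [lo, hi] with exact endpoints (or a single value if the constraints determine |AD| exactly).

|AB| ∈ {24}
|BC| ∈ {16}
|CD| ∈ {10}
|AC| ∈ [8, 40]
|BD| ∈ [6, 26]
|AD| ∈ [0, 50]

|AD| ∈ [0, 50]  (≈ [0.0000, 50.0000])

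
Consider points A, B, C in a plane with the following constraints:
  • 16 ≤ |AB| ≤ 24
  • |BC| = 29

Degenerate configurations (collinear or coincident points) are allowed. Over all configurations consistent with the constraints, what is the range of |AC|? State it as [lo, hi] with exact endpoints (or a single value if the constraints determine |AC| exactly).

|AB| ∈ [16, 24]
|BC| ∈ {29}
|AC| ∈ [5, 53]

|AC| ∈ [5, 53]  (≈ [5.0000, 53.0000])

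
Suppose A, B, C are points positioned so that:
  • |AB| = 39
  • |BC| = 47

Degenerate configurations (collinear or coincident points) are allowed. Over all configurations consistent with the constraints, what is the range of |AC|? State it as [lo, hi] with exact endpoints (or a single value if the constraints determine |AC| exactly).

|AB| ∈ {39}
|BC| ∈ {47}
|AC| ∈ [8, 86]

|AC| ∈ [8, 86]  (≈ [8.0000, 86.0000])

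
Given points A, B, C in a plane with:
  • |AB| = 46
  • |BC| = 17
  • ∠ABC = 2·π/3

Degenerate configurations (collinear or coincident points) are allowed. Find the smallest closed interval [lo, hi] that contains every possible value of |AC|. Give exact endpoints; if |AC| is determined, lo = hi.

|AC| = √(3187)  (≈ 56.4535)

|AB| ∈ {46}
|BC| ∈ {17}
|AC| ∈ {√(3187)}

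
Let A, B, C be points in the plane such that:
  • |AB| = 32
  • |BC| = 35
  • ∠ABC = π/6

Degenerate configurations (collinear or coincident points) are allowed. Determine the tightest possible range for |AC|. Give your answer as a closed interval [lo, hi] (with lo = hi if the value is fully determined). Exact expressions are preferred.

|AC| = √(2249 - 1120·√(3))  (≈ 17.5813)

|AB| ∈ {32}
|BC| ∈ {35}
|AC| ∈ {√(2249 - 1120·√(3))}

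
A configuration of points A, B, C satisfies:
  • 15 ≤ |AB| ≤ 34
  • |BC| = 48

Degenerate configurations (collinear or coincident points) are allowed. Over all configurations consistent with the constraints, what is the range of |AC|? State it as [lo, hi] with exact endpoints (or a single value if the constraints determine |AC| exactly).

|AB| ∈ [15, 34]
|BC| ∈ {48}
|AC| ∈ [14, 82]

|AC| ∈ [14, 82]  (≈ [14.0000, 82.0000])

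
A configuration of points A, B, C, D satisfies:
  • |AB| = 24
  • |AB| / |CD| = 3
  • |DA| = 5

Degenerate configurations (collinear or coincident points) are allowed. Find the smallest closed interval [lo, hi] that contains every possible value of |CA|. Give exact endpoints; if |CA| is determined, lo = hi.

|CA| ∈ [3, 13]  (≈ [3.0000, 13.0000])

|AB| ∈ {24}
|AD| ∈ {5}
|CD| ∈ {8}
|BD| ∈ [19, 29]
|AC| ∈ [3, 13]
|BC| ∈ [11, 37]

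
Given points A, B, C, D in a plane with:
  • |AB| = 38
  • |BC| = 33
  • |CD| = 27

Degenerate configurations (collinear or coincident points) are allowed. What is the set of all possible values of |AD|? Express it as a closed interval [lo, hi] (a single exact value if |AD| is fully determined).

|AB| ∈ {38}
|BC| ∈ {33}
|CD| ∈ {27}
|AC| ∈ [5, 71]
|BD| ∈ [6, 60]
|AD| ∈ [0, 98]

|AD| ∈ [0, 98]  (≈ [0.0000, 98.0000])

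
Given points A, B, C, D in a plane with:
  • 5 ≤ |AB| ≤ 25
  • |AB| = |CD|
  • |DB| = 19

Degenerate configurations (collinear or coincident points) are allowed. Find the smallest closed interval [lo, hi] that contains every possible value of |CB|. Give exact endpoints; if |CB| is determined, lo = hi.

|AB| ∈ [5, 25]
|BD| ∈ {19}
|CD| ∈ [5, 25]
|AD| ∈ [0, 44]
|BC| ∈ [0, 44]
|AC| ∈ [0, 69]

|CB| ∈ [0, 44]  (≈ [0.0000, 44.0000])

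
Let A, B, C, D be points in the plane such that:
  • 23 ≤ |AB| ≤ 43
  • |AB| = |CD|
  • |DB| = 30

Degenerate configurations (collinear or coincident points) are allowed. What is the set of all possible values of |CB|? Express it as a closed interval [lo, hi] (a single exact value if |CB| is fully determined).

|CB| ∈ [0, 73]  (≈ [0.0000, 73.0000])

|AB| ∈ [23, 43]
|BD| ∈ {30}
|CD| ∈ [23, 43]
|AD| ∈ [0, 73]
|BC| ∈ [0, 73]
|AC| ∈ [0, 116]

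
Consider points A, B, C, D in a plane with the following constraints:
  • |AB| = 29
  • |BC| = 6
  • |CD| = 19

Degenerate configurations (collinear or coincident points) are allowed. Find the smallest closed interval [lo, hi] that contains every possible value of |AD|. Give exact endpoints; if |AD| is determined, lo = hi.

|AD| ∈ [4, 54]  (≈ [4.0000, 54.0000])

|AB| ∈ {29}
|BC| ∈ {6}
|CD| ∈ {19}
|AC| ∈ [23, 35]
|BD| ∈ [13, 25]
|AD| ∈ [4, 54]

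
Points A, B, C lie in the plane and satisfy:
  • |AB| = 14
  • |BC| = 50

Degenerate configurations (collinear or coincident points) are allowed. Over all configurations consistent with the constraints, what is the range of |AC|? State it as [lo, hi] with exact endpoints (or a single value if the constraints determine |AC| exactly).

|AB| ∈ {14}
|BC| ∈ {50}
|AC| ∈ [36, 64]

|AC| ∈ [36, 64]  (≈ [36.0000, 64.0000])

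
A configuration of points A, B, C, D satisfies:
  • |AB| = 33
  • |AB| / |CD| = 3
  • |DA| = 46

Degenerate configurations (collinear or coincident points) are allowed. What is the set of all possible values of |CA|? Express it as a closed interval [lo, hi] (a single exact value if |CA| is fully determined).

|AB| ∈ {33}
|AD| ∈ {46}
|CD| ∈ {11}
|BD| ∈ [13, 79]
|AC| ∈ [35, 57]
|BC| ∈ [2, 90]

|CA| ∈ [35, 57]  (≈ [35.0000, 57.0000])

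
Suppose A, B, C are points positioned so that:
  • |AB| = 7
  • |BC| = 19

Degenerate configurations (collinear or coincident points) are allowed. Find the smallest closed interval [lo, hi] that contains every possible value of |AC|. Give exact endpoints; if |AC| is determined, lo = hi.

|AC| ∈ [12, 26]  (≈ [12.0000, 26.0000])

|AB| ∈ {7}
|BC| ∈ {19}
|AC| ∈ [12, 26]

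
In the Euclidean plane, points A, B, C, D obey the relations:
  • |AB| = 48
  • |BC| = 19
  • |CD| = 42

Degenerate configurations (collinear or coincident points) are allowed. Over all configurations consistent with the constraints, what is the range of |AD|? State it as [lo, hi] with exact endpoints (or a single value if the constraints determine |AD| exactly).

|AD| ∈ [0, 109]  (≈ [0.0000, 109.0000])

|AB| ∈ {48}
|BC| ∈ {19}
|CD| ∈ {42}
|AC| ∈ [29, 67]
|BD| ∈ [23, 61]
|AD| ∈ [0, 109]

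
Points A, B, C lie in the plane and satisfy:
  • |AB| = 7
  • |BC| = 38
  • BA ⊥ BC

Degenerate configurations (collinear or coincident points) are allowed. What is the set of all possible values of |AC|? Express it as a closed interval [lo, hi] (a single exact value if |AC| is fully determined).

|AB| ∈ {7}
|BC| ∈ {38}
|AC| ∈ {√(1493)}

|AC| = √(1493)  (≈ 38.6394)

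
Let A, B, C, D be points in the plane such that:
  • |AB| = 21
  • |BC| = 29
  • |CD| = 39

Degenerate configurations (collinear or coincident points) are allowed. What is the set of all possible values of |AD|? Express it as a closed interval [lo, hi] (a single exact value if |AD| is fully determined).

|AB| ∈ {21}
|BC| ∈ {29}
|CD| ∈ {39}
|AC| ∈ [8, 50]
|BD| ∈ [10, 68]
|AD| ∈ [0, 89]

|AD| ∈ [0, 89]  (≈ [0.0000, 89.0000])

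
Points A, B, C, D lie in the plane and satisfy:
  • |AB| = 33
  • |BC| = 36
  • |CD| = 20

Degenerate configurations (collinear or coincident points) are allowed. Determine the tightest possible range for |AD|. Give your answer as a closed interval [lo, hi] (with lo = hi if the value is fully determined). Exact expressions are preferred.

|AB| ∈ {33}
|BC| ∈ {36}
|CD| ∈ {20}
|AC| ∈ [3, 69]
|BD| ∈ [16, 56]
|AD| ∈ [0, 89]

|AD| ∈ [0, 89]  (≈ [0.0000, 89.0000])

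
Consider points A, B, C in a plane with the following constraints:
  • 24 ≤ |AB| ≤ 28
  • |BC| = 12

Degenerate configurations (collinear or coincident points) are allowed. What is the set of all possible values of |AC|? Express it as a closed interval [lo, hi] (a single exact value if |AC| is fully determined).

|AC| ∈ [12, 40]  (≈ [12.0000, 40.0000])

|AB| ∈ [24, 28]
|BC| ∈ {12}
|AC| ∈ [12, 40]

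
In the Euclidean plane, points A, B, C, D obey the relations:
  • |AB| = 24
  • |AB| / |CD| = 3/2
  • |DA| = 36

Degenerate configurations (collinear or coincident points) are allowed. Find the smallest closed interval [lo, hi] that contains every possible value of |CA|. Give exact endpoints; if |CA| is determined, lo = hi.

|AB| ∈ {24}
|AD| ∈ {36}
|CD| ∈ {16}
|BD| ∈ [12, 60]
|AC| ∈ [20, 52]
|BC| ∈ [0, 76]

|CA| ∈ [20, 52]  (≈ [20.0000, 52.0000])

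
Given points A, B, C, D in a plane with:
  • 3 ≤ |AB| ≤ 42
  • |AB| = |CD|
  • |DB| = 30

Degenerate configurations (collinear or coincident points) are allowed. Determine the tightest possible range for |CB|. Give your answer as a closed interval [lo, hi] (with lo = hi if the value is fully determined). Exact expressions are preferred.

|AB| ∈ [3, 42]
|BD| ∈ {30}
|CD| ∈ [3, 42]
|AD| ∈ [0, 72]
|BC| ∈ [0, 72]
|AC| ∈ [0, 114]

|CB| ∈ [0, 72]  (≈ [0.0000, 72.0000])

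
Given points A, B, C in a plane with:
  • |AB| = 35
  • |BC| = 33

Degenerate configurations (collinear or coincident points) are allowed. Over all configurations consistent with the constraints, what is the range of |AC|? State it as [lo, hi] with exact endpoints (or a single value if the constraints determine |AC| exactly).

|AC| ∈ [2, 68]  (≈ [2.0000, 68.0000])

|AB| ∈ {35}
|BC| ∈ {33}
|AC| ∈ [2, 68]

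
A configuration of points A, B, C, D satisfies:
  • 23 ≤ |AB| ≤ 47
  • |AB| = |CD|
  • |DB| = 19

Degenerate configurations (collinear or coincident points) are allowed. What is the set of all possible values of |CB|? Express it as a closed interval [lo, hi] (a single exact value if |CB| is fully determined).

|CB| ∈ [4, 66]  (≈ [4.0000, 66.0000])

|AB| ∈ [23, 47]
|BD| ∈ {19}
|CD| ∈ [23, 47]
|AD| ∈ [4, 66]
|BC| ∈ [4, 66]
|AC| ∈ [0, 113]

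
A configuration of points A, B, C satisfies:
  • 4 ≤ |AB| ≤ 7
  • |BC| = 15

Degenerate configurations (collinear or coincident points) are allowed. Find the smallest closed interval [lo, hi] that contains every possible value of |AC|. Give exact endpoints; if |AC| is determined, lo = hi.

|AC| ∈ [8, 22]  (≈ [8.0000, 22.0000])

|AB| ∈ [4, 7]
|BC| ∈ {15}
|AC| ∈ [8, 22]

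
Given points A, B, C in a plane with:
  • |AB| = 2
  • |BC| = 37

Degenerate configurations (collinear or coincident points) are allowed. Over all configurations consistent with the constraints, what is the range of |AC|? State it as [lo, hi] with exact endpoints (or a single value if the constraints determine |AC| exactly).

|AB| ∈ {2}
|BC| ∈ {37}
|AC| ∈ [35, 39]

|AC| ∈ [35, 39]  (≈ [35.0000, 39.0000])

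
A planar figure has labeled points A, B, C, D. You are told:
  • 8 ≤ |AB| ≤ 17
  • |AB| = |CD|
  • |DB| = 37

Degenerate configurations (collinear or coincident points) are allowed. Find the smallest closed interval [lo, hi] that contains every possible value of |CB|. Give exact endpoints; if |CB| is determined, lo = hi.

|CB| ∈ [20, 54]  (≈ [20.0000, 54.0000])

|AB| ∈ [8, 17]
|BD| ∈ {37}
|CD| ∈ [8, 17]
|AD| ∈ [20, 54]
|BC| ∈ [20, 54]
|AC| ∈ [3, 71]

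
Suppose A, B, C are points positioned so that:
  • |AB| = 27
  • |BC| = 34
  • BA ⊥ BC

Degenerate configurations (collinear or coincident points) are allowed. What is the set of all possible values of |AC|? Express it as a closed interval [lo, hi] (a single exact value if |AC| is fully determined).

|AC| = √(1885)  (≈ 43.4166)

|AB| ∈ {27}
|BC| ∈ {34}
|AC| ∈ {√(1885)}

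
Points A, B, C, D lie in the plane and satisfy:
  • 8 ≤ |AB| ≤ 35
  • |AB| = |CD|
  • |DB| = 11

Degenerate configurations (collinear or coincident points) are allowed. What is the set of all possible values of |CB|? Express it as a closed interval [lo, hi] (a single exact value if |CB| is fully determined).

|CB| ∈ [0, 46]  (≈ [0.0000, 46.0000])

|AB| ∈ [8, 35]
|BD| ∈ {11}
|CD| ∈ [8, 35]
|AD| ∈ [0, 46]
|BC| ∈ [0, 46]
|AC| ∈ [0, 81]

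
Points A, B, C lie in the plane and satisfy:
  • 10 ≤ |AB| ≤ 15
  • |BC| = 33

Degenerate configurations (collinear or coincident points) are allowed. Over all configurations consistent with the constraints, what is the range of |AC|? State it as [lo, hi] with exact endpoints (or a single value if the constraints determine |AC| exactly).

|AB| ∈ [10, 15]
|BC| ∈ {33}
|AC| ∈ [18, 48]

|AC| ∈ [18, 48]  (≈ [18.0000, 48.0000])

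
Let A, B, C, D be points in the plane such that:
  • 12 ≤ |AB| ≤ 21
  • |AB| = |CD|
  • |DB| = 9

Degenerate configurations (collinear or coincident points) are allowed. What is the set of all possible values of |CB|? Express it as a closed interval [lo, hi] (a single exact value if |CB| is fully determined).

|AB| ∈ [12, 21]
|BD| ∈ {9}
|CD| ∈ [12, 21]
|AD| ∈ [3, 30]
|BC| ∈ [3, 30]
|AC| ∈ [0, 51]

|CB| ∈ [3, 30]  (≈ [3.0000, 30.0000])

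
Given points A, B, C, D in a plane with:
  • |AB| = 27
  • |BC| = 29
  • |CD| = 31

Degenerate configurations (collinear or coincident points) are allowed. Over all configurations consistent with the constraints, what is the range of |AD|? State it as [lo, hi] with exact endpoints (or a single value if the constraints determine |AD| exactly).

|AB| ∈ {27}
|BC| ∈ {29}
|CD| ∈ {31}
|AC| ∈ [2, 56]
|BD| ∈ [2, 60]
|AD| ∈ [0, 87]

|AD| ∈ [0, 87]  (≈ [0.0000, 87.0000])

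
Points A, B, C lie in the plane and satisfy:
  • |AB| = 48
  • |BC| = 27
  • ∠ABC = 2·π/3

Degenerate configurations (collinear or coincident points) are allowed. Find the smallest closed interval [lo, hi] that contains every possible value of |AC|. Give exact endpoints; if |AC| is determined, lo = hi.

|AC| = 3·√(481)  (≈ 65.7951)

|AB| ∈ {48}
|BC| ∈ {27}
|AC| ∈ {3·√(481)}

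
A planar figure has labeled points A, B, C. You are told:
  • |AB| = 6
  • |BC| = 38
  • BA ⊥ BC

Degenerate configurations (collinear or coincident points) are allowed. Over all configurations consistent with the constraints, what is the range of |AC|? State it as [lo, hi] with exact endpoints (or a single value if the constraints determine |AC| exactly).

|AB| ∈ {6}
|BC| ∈ {38}
|AC| ∈ {2·√(370)}

|AC| = 2·√(370)  (≈ 38.4708)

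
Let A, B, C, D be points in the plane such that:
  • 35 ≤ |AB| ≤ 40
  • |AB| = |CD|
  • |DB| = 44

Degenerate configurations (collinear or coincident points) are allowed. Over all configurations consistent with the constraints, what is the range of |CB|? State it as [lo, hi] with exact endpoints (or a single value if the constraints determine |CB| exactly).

|AB| ∈ [35, 40]
|BD| ∈ {44}
|CD| ∈ [35, 40]
|AD| ∈ [4, 84]
|BC| ∈ [4, 84]
|AC| ∈ [0, 124]

|CB| ∈ [4, 84]  (≈ [4.0000, 84.0000])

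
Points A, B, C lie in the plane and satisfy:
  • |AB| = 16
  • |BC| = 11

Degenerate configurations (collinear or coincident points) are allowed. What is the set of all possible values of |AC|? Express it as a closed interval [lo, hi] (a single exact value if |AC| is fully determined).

|AC| ∈ [5, 27]  (≈ [5.0000, 27.0000])

|AB| ∈ {16}
|BC| ∈ {11}
|AC| ∈ [5, 27]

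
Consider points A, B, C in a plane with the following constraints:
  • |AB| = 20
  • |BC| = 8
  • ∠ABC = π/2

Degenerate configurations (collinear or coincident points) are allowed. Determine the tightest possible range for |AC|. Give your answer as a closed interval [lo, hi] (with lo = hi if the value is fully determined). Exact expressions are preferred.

|AB| ∈ {20}
|BC| ∈ {8}
|AC| ∈ {4·√(29)}

|AC| = 4·√(29)  (≈ 21.5407)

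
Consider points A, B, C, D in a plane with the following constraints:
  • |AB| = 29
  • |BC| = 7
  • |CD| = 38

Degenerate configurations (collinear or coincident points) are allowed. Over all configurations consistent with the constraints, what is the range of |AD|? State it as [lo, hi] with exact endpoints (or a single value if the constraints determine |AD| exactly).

|AB| ∈ {29}
|BC| ∈ {7}
|CD| ∈ {38}
|AC| ∈ [22, 36]
|BD| ∈ [31, 45]
|AD| ∈ [2, 74]

|AD| ∈ [2, 74]  (≈ [2.0000, 74.0000])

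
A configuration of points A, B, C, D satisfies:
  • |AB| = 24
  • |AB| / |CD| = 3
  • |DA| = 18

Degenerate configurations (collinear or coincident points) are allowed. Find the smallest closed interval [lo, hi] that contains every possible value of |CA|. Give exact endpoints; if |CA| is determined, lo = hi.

|CA| ∈ [10, 26]  (≈ [10.0000, 26.0000])

|AB| ∈ {24}
|AD| ∈ {18}
|CD| ∈ {8}
|BD| ∈ [6, 42]
|AC| ∈ [10, 26]
|BC| ∈ [0, 50]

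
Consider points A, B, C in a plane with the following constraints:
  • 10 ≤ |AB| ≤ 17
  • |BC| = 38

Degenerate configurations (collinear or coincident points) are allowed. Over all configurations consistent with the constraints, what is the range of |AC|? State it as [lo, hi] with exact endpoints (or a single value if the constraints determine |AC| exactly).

|AC| ∈ [21, 55]  (≈ [21.0000, 55.0000])

|AB| ∈ [10, 17]
|BC| ∈ {38}
|AC| ∈ [21, 55]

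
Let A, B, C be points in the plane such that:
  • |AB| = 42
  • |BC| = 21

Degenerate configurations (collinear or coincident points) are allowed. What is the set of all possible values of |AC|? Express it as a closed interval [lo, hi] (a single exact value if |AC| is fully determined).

|AC| ∈ [21, 63]  (≈ [21.0000, 63.0000])

|AB| ∈ {42}
|BC| ∈ {21}
|AC| ∈ [21, 63]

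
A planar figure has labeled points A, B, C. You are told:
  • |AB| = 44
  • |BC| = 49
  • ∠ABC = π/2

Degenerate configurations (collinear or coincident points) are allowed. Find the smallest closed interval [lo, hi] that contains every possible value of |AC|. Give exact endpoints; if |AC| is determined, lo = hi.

|AC| = √(4337)  (≈ 65.8559)

|AB| ∈ {44}
|BC| ∈ {49}
|AC| ∈ {√(4337)}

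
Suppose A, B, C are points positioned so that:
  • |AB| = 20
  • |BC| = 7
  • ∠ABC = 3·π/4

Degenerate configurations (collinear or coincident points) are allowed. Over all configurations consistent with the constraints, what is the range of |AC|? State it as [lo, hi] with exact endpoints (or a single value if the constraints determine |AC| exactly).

|AC| = √(140·√(2) + 449)  (≈ 25.4360)

|AB| ∈ {20}
|BC| ∈ {7}
|AC| ∈ {√(140·√(2) + 449)}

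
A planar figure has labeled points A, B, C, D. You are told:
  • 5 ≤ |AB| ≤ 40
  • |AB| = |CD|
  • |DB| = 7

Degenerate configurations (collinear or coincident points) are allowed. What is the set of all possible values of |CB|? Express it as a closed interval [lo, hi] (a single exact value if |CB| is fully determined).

|CB| ∈ [0, 47]  (≈ [0.0000, 47.0000])

|AB| ∈ [5, 40]
|BD| ∈ {7}
|CD| ∈ [5, 40]
|AD| ∈ [0, 47]
|BC| ∈ [0, 47]
|AC| ∈ [0, 87]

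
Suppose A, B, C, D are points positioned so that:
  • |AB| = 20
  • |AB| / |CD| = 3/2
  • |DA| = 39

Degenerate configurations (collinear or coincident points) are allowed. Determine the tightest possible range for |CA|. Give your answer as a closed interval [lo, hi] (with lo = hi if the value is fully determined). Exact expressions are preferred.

|CA| ∈ [77/3, 157/3]  (≈ [25.6667, 52.3333])

|AB| ∈ {20}
|AD| ∈ {39}
|CD| ∈ {40/3}
|BD| ∈ [19, 59]
|AC| ∈ [77/3, 157/3]
|BC| ∈ [17/3, 217/3]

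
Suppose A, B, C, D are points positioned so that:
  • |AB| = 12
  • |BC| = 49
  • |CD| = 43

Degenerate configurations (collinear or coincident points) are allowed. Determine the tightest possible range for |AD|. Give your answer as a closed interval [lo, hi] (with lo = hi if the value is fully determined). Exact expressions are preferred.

|AD| ∈ [0, 104]  (≈ [0.0000, 104.0000])

|AB| ∈ {12}
|BC| ∈ {49}
|CD| ∈ {43}
|AC| ∈ [37, 61]
|BD| ∈ [6, 92]
|AD| ∈ [0, 104]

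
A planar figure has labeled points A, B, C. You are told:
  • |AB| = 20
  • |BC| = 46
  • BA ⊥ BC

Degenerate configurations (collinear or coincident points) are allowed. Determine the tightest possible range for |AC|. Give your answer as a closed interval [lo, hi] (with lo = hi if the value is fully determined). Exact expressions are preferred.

|AC| = 2·√(629)  (≈ 50.1597)

|AB| ∈ {20}
|BC| ∈ {46}
|AC| ∈ {2·√(629)}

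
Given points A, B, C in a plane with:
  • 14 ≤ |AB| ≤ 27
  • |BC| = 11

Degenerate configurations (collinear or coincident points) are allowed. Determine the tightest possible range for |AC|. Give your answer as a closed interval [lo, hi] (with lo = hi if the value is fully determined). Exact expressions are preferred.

|AB| ∈ [14, 27]
|BC| ∈ {11}
|AC| ∈ [3, 38]

|AC| ∈ [3, 38]  (≈ [3.0000, 38.0000])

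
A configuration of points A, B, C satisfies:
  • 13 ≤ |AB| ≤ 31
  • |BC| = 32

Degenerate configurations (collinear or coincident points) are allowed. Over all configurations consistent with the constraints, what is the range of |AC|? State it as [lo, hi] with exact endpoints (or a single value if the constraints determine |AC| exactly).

|AC| ∈ [1, 63]  (≈ [1.0000, 63.0000])

|AB| ∈ [13, 31]
|BC| ∈ {32}
|AC| ∈ [1, 63]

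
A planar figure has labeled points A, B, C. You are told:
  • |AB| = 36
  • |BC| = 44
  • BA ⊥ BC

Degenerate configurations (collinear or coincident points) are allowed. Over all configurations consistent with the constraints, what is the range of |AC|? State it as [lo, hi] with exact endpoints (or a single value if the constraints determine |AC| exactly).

|AC| = 4·√(202)  (≈ 56.8507)

|AB| ∈ {36}
|BC| ∈ {44}
|AC| ∈ {4·√(202)}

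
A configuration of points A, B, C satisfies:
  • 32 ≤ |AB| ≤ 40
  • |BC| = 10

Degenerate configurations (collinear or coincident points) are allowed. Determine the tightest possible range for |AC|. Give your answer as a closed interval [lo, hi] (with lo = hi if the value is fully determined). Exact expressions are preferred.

|AC| ∈ [22, 50]  (≈ [22.0000, 50.0000])

|AB| ∈ [32, 40]
|BC| ∈ {10}
|AC| ∈ [22, 50]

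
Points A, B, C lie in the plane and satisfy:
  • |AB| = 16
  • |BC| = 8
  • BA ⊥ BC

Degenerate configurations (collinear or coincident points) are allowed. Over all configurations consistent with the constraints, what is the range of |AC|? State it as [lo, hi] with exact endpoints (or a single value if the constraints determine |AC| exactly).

|AC| = 8·√(5)  (≈ 17.8885)

|AB| ∈ {16}
|BC| ∈ {8}
|AC| ∈ {8·√(5)}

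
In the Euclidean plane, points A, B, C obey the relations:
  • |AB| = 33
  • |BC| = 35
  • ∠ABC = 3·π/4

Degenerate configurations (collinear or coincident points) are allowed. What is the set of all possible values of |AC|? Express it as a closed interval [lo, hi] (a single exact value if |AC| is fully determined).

|AC| = √(1155·√(2) + 2314)  (≈ 62.8285)

|AB| ∈ {33}
|BC| ∈ {35}
|AC| ∈ {√(1155·√(2) + 2314)}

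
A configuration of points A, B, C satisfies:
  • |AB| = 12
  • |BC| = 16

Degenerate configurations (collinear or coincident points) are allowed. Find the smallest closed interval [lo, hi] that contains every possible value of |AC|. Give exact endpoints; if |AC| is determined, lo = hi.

|AB| ∈ {12}
|BC| ∈ {16}
|AC| ∈ [4, 28]

|AC| ∈ [4, 28]  (≈ [4.0000, 28.0000])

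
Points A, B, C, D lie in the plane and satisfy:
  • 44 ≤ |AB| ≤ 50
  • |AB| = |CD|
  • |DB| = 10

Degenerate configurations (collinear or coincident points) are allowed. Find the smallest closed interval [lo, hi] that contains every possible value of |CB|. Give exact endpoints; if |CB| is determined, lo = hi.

|AB| ∈ [44, 50]
|BD| ∈ {10}
|CD| ∈ [44, 50]
|AD| ∈ [34, 60]
|BC| ∈ [34, 60]
|AC| ∈ [0, 110]

|CB| ∈ [34, 60]  (≈ [34.0000, 60.0000])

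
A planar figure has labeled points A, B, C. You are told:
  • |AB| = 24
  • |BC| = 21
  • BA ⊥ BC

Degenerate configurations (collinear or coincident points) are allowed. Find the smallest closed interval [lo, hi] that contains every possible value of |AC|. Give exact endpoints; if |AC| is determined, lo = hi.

|AC| = 3·√(113)  (≈ 31.8904)

|AB| ∈ {24}
|BC| ∈ {21}
|AC| ∈ {3·√(113)}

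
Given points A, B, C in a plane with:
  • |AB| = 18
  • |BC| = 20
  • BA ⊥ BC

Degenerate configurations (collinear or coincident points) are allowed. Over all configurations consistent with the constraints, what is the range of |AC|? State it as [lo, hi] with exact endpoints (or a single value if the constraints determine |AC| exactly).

|AB| ∈ {18}
|BC| ∈ {20}
|AC| ∈ {2·√(181)}

|AC| = 2·√(181)  (≈ 26.9072)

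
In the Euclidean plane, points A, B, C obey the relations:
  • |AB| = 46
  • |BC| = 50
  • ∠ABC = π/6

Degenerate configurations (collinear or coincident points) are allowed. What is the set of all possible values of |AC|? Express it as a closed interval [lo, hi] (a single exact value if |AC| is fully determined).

|AB| ∈ {46}
|BC| ∈ {50}
|AC| ∈ {2·√(1154 - 575·√(3))}

|AC| = 2·√(1154 - 575·√(3))  (≈ 25.1452)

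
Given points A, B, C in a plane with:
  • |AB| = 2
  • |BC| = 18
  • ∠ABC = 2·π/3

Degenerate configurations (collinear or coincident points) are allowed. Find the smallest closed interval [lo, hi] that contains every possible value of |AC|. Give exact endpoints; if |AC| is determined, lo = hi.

|AC| = 2·√(91)  (≈ 19.0788)

|AB| ∈ {2}
|BC| ∈ {18}
|AC| ∈ {2·√(91)}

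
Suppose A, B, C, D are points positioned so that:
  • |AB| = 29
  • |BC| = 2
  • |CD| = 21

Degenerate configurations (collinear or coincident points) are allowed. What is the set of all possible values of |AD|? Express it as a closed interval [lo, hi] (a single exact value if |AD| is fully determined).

|AD| ∈ [6, 52]  (≈ [6.0000, 52.0000])

|AB| ∈ {29}
|BC| ∈ {2}
|CD| ∈ {21}
|AC| ∈ [27, 31]
|BD| ∈ [19, 23]
|AD| ∈ [6, 52]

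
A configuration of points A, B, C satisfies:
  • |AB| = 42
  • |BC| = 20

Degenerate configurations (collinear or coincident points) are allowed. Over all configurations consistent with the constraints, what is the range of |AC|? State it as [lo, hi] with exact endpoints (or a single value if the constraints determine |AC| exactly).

|AC| ∈ [22, 62]  (≈ [22.0000, 62.0000])

|AB| ∈ {42}
|BC| ∈ {20}
|AC| ∈ [22, 62]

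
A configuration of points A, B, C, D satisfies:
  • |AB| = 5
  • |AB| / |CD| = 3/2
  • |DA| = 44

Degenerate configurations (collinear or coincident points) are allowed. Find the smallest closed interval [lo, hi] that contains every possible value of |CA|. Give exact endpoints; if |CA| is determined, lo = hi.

|AB| ∈ {5}
|AD| ∈ {44}
|CD| ∈ {10/3}
|BD| ∈ [39, 49]
|AC| ∈ [122/3, 142/3]
|BC| ∈ [107/3, 157/3]

|CA| ∈ [122/3, 142/3]  (≈ [40.6667, 47.3333])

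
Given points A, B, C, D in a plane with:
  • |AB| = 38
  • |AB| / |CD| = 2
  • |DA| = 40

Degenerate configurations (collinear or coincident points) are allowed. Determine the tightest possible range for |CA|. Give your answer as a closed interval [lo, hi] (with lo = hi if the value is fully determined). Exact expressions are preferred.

|CA| ∈ [21, 59]  (≈ [21.0000, 59.0000])

|AB| ∈ {38}
|AD| ∈ {40}
|CD| ∈ {19}
|BD| ∈ [2, 78]
|AC| ∈ [21, 59]
|BC| ∈ [0, 97]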